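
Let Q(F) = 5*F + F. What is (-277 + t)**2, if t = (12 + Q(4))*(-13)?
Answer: 555025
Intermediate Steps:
Q(F) = 6*F
t = -468 (t = (12 + 6*4)*(-13) = (12 + 24)*(-13) = 36*(-13) = -468)
(-277 + t)**2 = (-277 - 468)**2 = (-745)**2 = 555025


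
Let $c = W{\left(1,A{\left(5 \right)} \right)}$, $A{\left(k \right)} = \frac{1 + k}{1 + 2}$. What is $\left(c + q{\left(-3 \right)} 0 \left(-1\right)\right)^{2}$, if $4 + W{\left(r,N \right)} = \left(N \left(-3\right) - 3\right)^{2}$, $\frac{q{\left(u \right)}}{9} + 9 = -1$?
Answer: $5929$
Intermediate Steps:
$q{\left(u \right)} = -90$ ($q{\left(u \right)} = -81 + 9 \left(-1\right) = -81 - 9 = -90$)
$A{\left(k \right)} = \frac{1}{3} + \frac{k}{3}$ ($A{\left(k \right)} = \frac{1 + k}{3} = \left(1 + k\right) \frac{1}{3} = \frac{1}{3} + \frac{k}{3}$)
$W{\left(r,N \right)} = -4 + \left(-3 - 3 N\right)^{2}$ ($W{\left(r,N \right)} = -4 + \left(N \left(-3\right) - 3\right)^{2} = -4 + \left(- 3 N - 3\right)^{2} = -4 + \left(-3 - 3 N\right)^{2}$)
$c = 77$ ($c = -4 + 9 \left(1 + \left(\frac{1}{3} + \frac{1}{3} \cdot 5\right)\right)^{2} = -4 + 9 \left(1 + \left(\frac{1}{3} + \frac{5}{3}\right)\right)^{2} = -4 + 9 \left(1 + 2\right)^{2} = -4 + 9 \cdot 3^{2} = -4 + 9 \cdot 9 = -4 + 81 = 77$)
$\left(c + q{\left(-3 \right)} 0 \left(-1\right)\right)^{2} = \left(77 + \left(-90\right) 0 \left(-1\right)\right)^{2} = \left(77 + 0 \left(-1\right)\right)^{2} = \left(77 + 0\right)^{2} = 77^{2} = 5929$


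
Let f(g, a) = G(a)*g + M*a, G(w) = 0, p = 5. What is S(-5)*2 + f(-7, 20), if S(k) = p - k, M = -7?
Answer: -120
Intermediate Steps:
S(k) = 5 - k
f(g, a) = -7*a (f(g, a) = 0*g - 7*a = 0 - 7*a = -7*a)
S(-5)*2 + f(-7, 20) = (5 - 1*(-5))*2 - 7*20 = (5 + 5)*2 - 140 = 10*2 - 140 = 20 - 140 = -120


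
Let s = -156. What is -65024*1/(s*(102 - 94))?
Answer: 2032/39 ≈ 52.103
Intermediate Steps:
-65024*1/(s*(102 - 94)) = -65024*(-1/(156*(102 - 94))) = -65024/((-156*8)) = -65024/(-1248) = -65024*(-1/1248) = 2032/39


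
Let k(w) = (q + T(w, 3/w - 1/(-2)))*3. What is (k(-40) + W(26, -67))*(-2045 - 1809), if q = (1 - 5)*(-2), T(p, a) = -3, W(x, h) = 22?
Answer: -142598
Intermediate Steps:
q = 8 (q = -4*(-2) = 8)
k(w) = 15 (k(w) = (8 - 3)*3 = 5*3 = 15)
(k(-40) + W(26, -67))*(-2045 - 1809) = (15 + 22)*(-2045 - 1809) = 37*(-3854) = -142598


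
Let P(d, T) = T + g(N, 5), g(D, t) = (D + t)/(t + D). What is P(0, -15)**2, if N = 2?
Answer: 196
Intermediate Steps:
g(D, t) = 1 (g(D, t) = (D + t)/(D + t) = 1)
P(d, T) = 1 + T (P(d, T) = T + 1 = 1 + T)
P(0, -15)**2 = (1 - 15)**2 = (-14)**2 = 196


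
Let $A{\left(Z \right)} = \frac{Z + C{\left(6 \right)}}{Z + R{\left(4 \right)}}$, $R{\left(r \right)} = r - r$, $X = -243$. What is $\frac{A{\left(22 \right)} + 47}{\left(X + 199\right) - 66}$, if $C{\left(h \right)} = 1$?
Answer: $- \frac{1057}{2420} \approx -0.43678$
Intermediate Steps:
$R{\left(r \right)} = 0$
$A{\left(Z \right)} = \frac{1 + Z}{Z}$ ($A{\left(Z \right)} = \frac{Z + 1}{Z + 0} = \frac{1 + Z}{Z}$)
$\frac{A{\left(22 \right)} + 47}{\left(X + 199\right) - 66} = \frac{\frac{1 + 22}{22} + 47}{\left(-243 + 199\right) - 66} = \frac{\frac{1}{22} \cdot 23 + 47}{-44 - 66} = \frac{\frac{23}{22} + 47}{-110} = \frac{1057}{22} \left(- \frac{1}{110}\right) = - \frac{1057}{2420}$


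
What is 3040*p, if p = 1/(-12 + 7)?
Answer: -608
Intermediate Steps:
p = -1/5 (p = 1/(-5) = -1/5 ≈ -0.20000)
3040*p = 3040*(-1/5) = -608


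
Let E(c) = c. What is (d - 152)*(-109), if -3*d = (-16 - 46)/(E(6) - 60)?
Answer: 1345387/81 ≈ 16610.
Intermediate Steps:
d = -31/81 (d = -(-16 - 46)/(3*(6 - 60)) = -(-62)/(3*(-54)) = -(-62)*(-1)/(3*54) = -⅓*31/27 = -31/81 ≈ -0.38272)
(d - 152)*(-109) = (-31/81 - 152)*(-109) = -12343/81*(-109) = 1345387/81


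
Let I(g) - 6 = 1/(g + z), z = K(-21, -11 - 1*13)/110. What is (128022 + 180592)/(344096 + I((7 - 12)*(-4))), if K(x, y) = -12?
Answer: 337623716/376447643 ≈ 0.89687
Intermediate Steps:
z = -6/55 (z = -12/110 = -12*1/110 = -6/55 ≈ -0.10909)
I(g) = 6 + 1/(-6/55 + g) (I(g) = 6 + 1/(g - 6/55) = 6 + 1/(-6/55 + g))
(128022 + 180592)/(344096 + I((7 - 12)*(-4))) = (128022 + 180592)/(344096 + (19 + 330*((7 - 12)*(-4)))/(-6 + 55*((7 - 12)*(-4)))) = 308614/(344096 + (19 + 330*(-5*(-4)))/(-6 + 55*(-5*(-4)))) = 308614/(344096 + (19 + 330*20)/(-6 + 55*20)) = 308614/(344096 + (19 + 6600)/(-6 + 1100)) = 308614/(344096 + 6619/1094) = 308614/(376447643/1094) = 308614*(1094/376447643) = 337623716/376447643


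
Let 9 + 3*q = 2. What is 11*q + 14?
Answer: -35/3 ≈ -11.667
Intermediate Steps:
q = -7/3 (q = -3 + (1/3)*2 = -3 + 2/3 = -7/3 ≈ -2.3333)
11*q + 14 = 11*(-7/3) + 14 = -77/3 + 14 = -35/3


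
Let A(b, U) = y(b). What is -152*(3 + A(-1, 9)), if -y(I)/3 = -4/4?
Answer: -912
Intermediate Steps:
y(I) = 3 (y(I) = -(-12)/4 = -3*(-1) = 3)
A(b, U) = 3
-152*(3 + A(-1, 9)) = -152*(3 + 3) = -152*6 = -912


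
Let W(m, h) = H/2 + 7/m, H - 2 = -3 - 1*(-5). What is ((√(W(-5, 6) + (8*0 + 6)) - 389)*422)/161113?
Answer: -164158/161113 + 422*√165/805565 ≈ -1.0122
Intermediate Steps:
H = 4 (H = 2 + (-3 - 1*(-5)) = 2 + (-3 + 5) = 2 + 2 = 4)
W(m, h) = 2 + 7/m (W(m, h) = 4/2 + 7/m = 4*(½) + 7/m = 2 + 7/m)
((√(W(-5, 6) + (8*0 + 6)) - 389)*422)/161113 = ((√((2 + 7/(-5)) + (8*0 + 6)) - 389)*422)/161113 = ((√((2 + 7*(-⅕)) + (0 + 6)) - 389)*422)*(1/161113) = ((√((2 - 7/5) + 6) - 389)*422)*(1/161113) = ((√(⅗ + 6) - 389)*422)*(1/161113) = ((√(33/5) - 389)*422)*(1/161113) = ((√165/5 - 389)*422)*(1/161113) = ((-389 + √165/5)*422)*(1/161113) = (-164158 + 422*√165/5)*(1/161113) = -164158/161113 + 422*√165/805565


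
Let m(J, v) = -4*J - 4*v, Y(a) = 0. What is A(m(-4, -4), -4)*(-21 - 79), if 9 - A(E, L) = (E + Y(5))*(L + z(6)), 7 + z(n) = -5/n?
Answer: -116300/3 ≈ -38767.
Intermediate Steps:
z(n) = -7 - 5/n
A(E, L) = 9 - E*(-47/6 + L) (A(E, L) = 9 - (E + 0)*(L + (-7 - 5/6)) = 9 - E*(L + (-7 - 5*⅙)) = 9 - E*(L + (-7 - ⅚)) = 9 - E*(L - 47/6) = 9 - E*(-47/6 + L))
A(m(-4, -4), -4)*(-21 - 79) = (9 + 47*(-4*(-4) - 4*(-4))/6 - 1*(-4*(-4) - 4*(-4))*(-4))*(-21 - 79) = (9 + 47*(16 + 16)/6 - 1*(16 + 16)*(-4))*(-100) = (9 + (47/6)*32 - 1*32*(-4))*(-100) = (9 + 752/3 + 128)*(-100) = (1163/3)*(-100) = -116300/3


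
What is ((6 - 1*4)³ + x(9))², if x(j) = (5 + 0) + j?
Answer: 484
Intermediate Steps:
x(j) = 5 + j
((6 - 1*4)³ + x(9))² = ((6 - 1*4)³ + (5 + 9))² = ((6 - 4)³ + 14)² = (2³ + 14)² = (8 + 14)² = 22² = 484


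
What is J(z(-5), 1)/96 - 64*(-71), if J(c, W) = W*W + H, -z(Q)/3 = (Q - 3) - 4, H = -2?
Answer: 436223/96 ≈ 4544.0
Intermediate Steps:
z(Q) = 21 - 3*Q (z(Q) = -3*((Q - 3) - 4) = -3*((-3 + Q) - 4) = -3*(-7 + Q) = 21 - 3*Q)
J(c, W) = -2 + W² (J(c, W) = W*W - 2 = W² - 2 = -2 + W²)
J(z(-5), 1)/96 - 64*(-71) = (-2 + 1²)/96 - 64*(-71) = (-2 + 1)*(1/96) + 4544 = -1*1/96 + 4544 = -1/96 + 4544 = 436223/96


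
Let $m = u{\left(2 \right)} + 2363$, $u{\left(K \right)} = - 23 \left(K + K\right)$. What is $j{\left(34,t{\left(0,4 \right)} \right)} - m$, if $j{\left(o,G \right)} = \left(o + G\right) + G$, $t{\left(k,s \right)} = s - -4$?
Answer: $-2221$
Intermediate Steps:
$u{\left(K \right)} = - 46 K$ ($u{\left(K \right)} = - 23 \cdot 2 K = - 46 K$)
$t{\left(k,s \right)} = 4 + s$ ($t{\left(k,s \right)} = s + 4 = 4 + s$)
$m = 2271$ ($m = \left(-46\right) 2 + 2363 = -92 + 2363 = 2271$)
$j{\left(o,G \right)} = o + 2 G$ ($j{\left(o,G \right)} = \left(G + o\right) + G = o + 2 G$)
$j{\left(34,t{\left(0,4 \right)} \right)} - m = \left(34 + 2 \left(4 + 4\right)\right) - 2271 = \left(34 + 2 \cdot 8\right) - 2271 = \left(34 + 16\right) - 2271 = 50 - 2271 = -2221$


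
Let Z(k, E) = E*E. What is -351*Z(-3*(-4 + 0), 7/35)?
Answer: -351/25 ≈ -14.040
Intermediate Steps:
Z(k, E) = E²
-351*Z(-3*(-4 + 0), 7/35) = -351*(7/35)² = -351*(7*(1/35))² = -351*(⅕)² = -351*1/25 = -351/25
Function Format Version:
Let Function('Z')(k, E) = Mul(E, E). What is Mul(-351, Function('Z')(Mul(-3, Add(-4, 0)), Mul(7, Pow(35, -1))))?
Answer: Rational(-351, 25) ≈ -14.040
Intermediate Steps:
Function('Z')(k, E) = Pow(E, 2)
Mul(-351, Function('Z')(Mul(-3, Add(-4, 0)), Mul(7, Pow(35, -1)))) = Mul(-351, Pow(Mul(7, Pow(35, -1)), 2)) = Mul(-351, Pow(Mul(7, Rational(1, 35)), 2)) = Mul(-351, Pow(Rational(1, 5), 2)) = Mul(-351, Rational(1, 25)) = Rational(-351, 25)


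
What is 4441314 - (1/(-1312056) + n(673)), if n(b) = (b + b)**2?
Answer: 3450179833489/1312056 ≈ 2.6296e+6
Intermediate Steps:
n(b) = 4*b**2 (n(b) = (2*b)**2 = 4*b**2)
4441314 - (1/(-1312056) + n(673)) = 4441314 - (1/(-1312056) + 4*673**2) = 4441314 - (-1/1312056 + 4*452929) = 4441314 - (-1/1312056 + 1811716) = 4441314 - 1*2377072848095/1312056 = 4441314 - 2377072848095/1312056 = 3450179833489/1312056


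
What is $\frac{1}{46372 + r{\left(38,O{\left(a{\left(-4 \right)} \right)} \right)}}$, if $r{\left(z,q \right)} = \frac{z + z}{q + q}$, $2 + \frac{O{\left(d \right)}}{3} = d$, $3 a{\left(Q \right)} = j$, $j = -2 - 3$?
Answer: $\frac{11}{510054} \approx 2.1566 \cdot 10^{-5}$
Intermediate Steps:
$j = -5$ ($j = -2 - 3 = -5$)
$a{\left(Q \right)} = - \frac{5}{3}$ ($a{\left(Q \right)} = \frac{1}{3} \left(-5\right) = - \frac{5}{3}$)
$O{\left(d \right)} = -6 + 3 d$
$r{\left(z,q \right)} = \frac{z}{q}$ ($r{\left(z,q \right)} = \frac{2 z}{2 q} = 2 z \frac{1}{2 q} = \frac{z}{q}$)
$\frac{1}{46372 + r{\left(38,O{\left(a{\left(-4 \right)} \right)} \right)}} = \frac{1}{46372 + \frac{38}{-6 + 3 \left(- \frac{5}{3}\right)}} = \frac{1}{46372 + \frac{38}{-6 - 5}} = \frac{1}{46372 + \frac{38}{-11}} = \frac{1}{46372 + 38 \left(- \frac{1}{11}\right)} = \frac{1}{46372 - \frac{38}{11}} = \frac{1}{\frac{510054}{11}} = \frac{11}{510054}$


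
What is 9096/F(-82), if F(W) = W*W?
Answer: 2274/1681 ≈ 1.3528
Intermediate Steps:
F(W) = W²
9096/F(-82) = 9096/((-82)²) = 9096/6724 = 9096*(1/6724) = 2274/1681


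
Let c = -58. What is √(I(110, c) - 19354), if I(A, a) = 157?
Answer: 9*I*√237 ≈ 138.55*I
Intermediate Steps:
√(I(110, c) - 19354) = √(157 - 19354) = √(-19197) = 9*I*√237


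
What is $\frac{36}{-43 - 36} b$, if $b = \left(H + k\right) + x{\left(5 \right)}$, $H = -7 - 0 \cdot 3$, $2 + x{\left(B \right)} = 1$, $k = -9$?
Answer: $\frac{612}{79} \approx 7.7468$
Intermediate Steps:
$x{\left(B \right)} = -1$ ($x{\left(B \right)} = -2 + 1 = -1$)
$H = -7$ ($H = -7 - 0 = -7 + 0 = -7$)
$b = -17$ ($b = \left(-7 - 9\right) - 1 = -16 - 1 = -17$)
$\frac{36}{-43 - 36} b = \frac{36}{-43 - 36} \left(-17\right) = \frac{36}{-79} \left(-17\right) = 36 \left(- \frac{1}{79}\right) \left(-17\right) = \left(- \frac{36}{79}\right) \left(-17\right) = \frac{612}{79}$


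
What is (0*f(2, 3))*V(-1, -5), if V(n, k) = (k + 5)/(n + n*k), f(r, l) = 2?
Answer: 0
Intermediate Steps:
V(n, k) = (5 + k)/(n + k*n)
(0*f(2, 3))*V(-1, -5) = (0*2)*((5 - 5)/((-1)*(1 - 5))) = 0*(-1*0/(-4)) = 0*(-1*(-¼)*0) = 0*0 = 0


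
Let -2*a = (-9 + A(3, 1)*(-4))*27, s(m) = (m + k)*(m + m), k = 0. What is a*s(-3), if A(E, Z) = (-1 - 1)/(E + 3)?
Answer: 1863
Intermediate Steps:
A(E, Z) = -2/(3 + E)
s(m) = 2*m² (s(m) = (m + 0)*(m + m) = m*(2*m) = 2*m²)
a = 207/2 (a = -(-9 - 2/(3 + 3)*(-4))*27/2 = -(-9 - 2/6*(-4))*27/2 = -(-9 - 2*⅙*(-4))*27/2 = -(-9 - ⅓*(-4))*27/2 = -(-9 + 4/3)*27/2 = -(-23)*27/6 = -½*(-207) = 207/2 ≈ 103.50)
a*s(-3) = 207*(2*(-3)²)/2 = 207*(2*9)/2 = (207/2)*18 = 1863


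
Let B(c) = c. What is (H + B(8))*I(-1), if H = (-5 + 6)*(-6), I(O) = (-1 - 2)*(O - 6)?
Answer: 42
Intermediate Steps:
I(O) = 18 - 3*O (I(O) = -3*(-6 + O) = 18 - 3*O)
H = -6 (H = 1*(-6) = -6)
(H + B(8))*I(-1) = (-6 + 8)*(18 - 3*(-1)) = 2*(18 + 3) = 2*21 = 42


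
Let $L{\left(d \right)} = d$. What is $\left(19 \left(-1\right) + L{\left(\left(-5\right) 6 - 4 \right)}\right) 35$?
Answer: $-1855$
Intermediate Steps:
$\left(19 \left(-1\right) + L{\left(\left(-5\right) 6 - 4 \right)}\right) 35 = \left(19 \left(-1\right) - 34\right) 35 = \left(-19 - 34\right) 35 = \left(-53\right) 35 = -1855$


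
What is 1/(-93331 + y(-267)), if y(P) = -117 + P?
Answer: -1/93715 ≈ -1.0671e-5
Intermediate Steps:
1/(-93331 + y(-267)) = 1/(-93331 + (-117 - 267)) = 1/(-93331 - 384) = 1/(-93715) = -1/93715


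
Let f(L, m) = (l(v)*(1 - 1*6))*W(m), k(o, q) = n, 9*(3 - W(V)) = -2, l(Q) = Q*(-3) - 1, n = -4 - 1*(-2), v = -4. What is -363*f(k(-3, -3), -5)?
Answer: 192995/3 ≈ 64332.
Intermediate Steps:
n = -2 (n = -4 + 2 = -2)
l(Q) = -1 - 3*Q (l(Q) = -3*Q - 1 = -1 - 3*Q)
W(V) = 29/9 (W(V) = 3 - ⅑*(-2) = 3 + 2/9 = 29/9)
k(o, q) = -2
f(L, m) = -1595/9 (f(L, m) = ((-1 - 3*(-4))*(1 - 1*6))*(29/9) = ((-1 + 12)*(1 - 6))*(29/9) = (11*(-5))*(29/9) = -55*29/9 = -1595/9)
-363*f(k(-3, -3), -5) = -363*(-1595/9) = 192995/3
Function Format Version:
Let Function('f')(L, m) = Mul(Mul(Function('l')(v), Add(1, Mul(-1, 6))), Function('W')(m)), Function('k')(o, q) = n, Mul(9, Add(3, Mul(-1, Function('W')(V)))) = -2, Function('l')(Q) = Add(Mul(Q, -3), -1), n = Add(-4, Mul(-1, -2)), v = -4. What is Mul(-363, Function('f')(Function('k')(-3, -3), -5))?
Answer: Rational(192995, 3) ≈ 64332.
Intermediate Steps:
n = -2 (n = Add(-4, 2) = -2)
Function('l')(Q) = Add(-1, Mul(-3, Q)) (Function('l')(Q) = Add(Mul(-3, Q), -1) = Add(-1, Mul(-3, Q)))
Function('W')(V) = Rational(29, 9) (Function('W')(V) = Add(3, Mul(Rational(-1, 9), -2)) = Add(3, Rational(2, 9)) = Rational(29, 9))
Function('k')(o, q) = -2
Function('f')(L, m) = Rational(-1595, 9) (Function('f')(L, m) = Mul(Mul(Add(-1, Mul(-3, -4)), Add(1, Mul(-1, 6))), Rational(29, 9)) = Mul(Mul(Add(-1, 12), Add(1, -6)), Rational(29, 9)) = Mul(Mul(11, -5), Rational(29, 9)) = Mul(-55, Rational(29, 9)) = Rational(-1595, 9))
Mul(-363, Function('f')(Function('k')(-3, -3), -5)) = Mul(-363, Rational(-1595, 9)) = Rational(192995, 3)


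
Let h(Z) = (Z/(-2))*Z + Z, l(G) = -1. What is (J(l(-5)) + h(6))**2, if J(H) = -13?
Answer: 625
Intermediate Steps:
h(Z) = Z - Z**2/2 (h(Z) = (Z*(-1/2))*Z + Z = (-Z/2)*Z + Z = -Z**2/2 + Z = Z - Z**2/2)
(J(l(-5)) + h(6))**2 = (-13 + (1/2)*6*(2 - 1*6))**2 = (-13 + (1/2)*6*(2 - 6))**2 = (-13 + (1/2)*6*(-4))**2 = (-13 - 12)**2 = (-25)**2 = 625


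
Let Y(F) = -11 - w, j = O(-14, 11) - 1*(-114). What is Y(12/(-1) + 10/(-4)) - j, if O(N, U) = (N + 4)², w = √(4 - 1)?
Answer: -225 - √3 ≈ -226.73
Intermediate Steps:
w = √3 ≈ 1.7320
O(N, U) = (4 + N)²
j = 214 (j = (4 - 14)² - 1*(-114) = (-10)² + 114 = 100 + 114 = 214)
Y(F) = -11 - √3
Y(12/(-1) + 10/(-4)) - j = (-11 - √3) - 1*214 = (-11 - √3) - 214 = -225 - √3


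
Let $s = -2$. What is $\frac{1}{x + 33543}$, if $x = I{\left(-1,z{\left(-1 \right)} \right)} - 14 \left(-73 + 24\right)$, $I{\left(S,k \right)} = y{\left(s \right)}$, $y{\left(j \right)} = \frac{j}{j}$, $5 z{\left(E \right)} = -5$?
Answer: $\frac{1}{34230} \approx 2.9214 \cdot 10^{-5}$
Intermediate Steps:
$z{\left(E \right)} = -1$ ($z{\left(E \right)} = \frac{1}{5} \left(-5\right) = -1$)
$y{\left(j \right)} = 1$
$I{\left(S,k \right)} = 1$
$x = 687$ ($x = 1 - 14 \left(-73 + 24\right) = 1 - -686 = 1 + 686 = 687$)
$\frac{1}{x + 33543} = \frac{1}{687 + 33543} = \frac{1}{34230}$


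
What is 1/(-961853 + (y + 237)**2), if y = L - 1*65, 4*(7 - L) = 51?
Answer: -16/14947423 ≈ -1.0704e-6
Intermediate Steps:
L = -23/4 (L = 7 - 1/4*51 = 7 - 51/4 = -23/4 ≈ -5.7500)
y = -283/4 (y = -23/4 - 1*65 = -23/4 - 65 = -283/4 ≈ -70.750)
1/(-961853 + (y + 237)**2) = 1/(-961853 + (-283/4 + 237)**2) = 1/(-961853 + (665/4)**2) = 1/(-961853 + 442225/16) = 1/(-14947423/16) = -16/14947423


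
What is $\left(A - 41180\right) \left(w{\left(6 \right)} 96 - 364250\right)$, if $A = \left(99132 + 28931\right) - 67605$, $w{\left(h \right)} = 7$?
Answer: $-7009056684$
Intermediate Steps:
$A = 60458$ ($A = 128063 - 67605 = 60458$)
$\left(A - 41180\right) \left(w{\left(6 \right)} 96 - 364250\right) = \left(60458 - 41180\right) \left(7 \cdot 96 - 364250\right) = 19278 \left(672 - 364250\right) = 19278 \left(-363578\right) = -7009056684$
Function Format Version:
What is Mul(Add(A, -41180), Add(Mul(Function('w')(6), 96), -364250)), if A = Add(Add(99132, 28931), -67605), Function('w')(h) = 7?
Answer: -7009056684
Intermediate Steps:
A = 60458 (A = Add(128063, -67605) = 60458)
Mul(Add(A, -41180), Add(Mul(Function('w')(6), 96), -364250)) = Mul(Add(60458, -41180), Add(Mul(7, 96), -364250)) = Mul(19278, Add(672, -364250)) = Mul(19278, -363578) = -7009056684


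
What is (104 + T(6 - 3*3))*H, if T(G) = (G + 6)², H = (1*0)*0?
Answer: 0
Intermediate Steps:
H = 0 (H = 0*0 = 0)
T(G) = (6 + G)²
(104 + T(6 - 3*3))*H = (104 + (6 + (6 - 3*3))²)*0 = (104 + (6 + (6 - 9))²)*0 = (104 + (6 - 3)²)*0 = (104 + 3²)*0 = (104 + 9)*0 = 113*0 = 0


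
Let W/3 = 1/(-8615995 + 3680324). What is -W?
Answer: 3/4935671 ≈ 6.0782e-7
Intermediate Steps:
W = -3/4935671 (W = 3/(-8615995 + 3680324) = 3/(-4935671) = 3*(-1/4935671) = -3/4935671 ≈ -6.0782e-7)
-W = -1*(-3/4935671) = 3/4935671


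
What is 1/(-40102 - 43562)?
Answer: -1/83664 ≈ -1.1953e-5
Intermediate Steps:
1/(-40102 - 43562) = 1/(-83664) = -1/83664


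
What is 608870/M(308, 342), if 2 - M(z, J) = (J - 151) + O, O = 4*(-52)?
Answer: 608870/19 ≈ 32046.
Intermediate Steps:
O = -208
M(z, J) = 361 - J (M(z, J) = 2 - ((J - 151) - 208) = 2 - ((-151 + J) - 208) = 2 - (-359 + J) = 2 + (359 - J) = 361 - J)
608870/M(308, 342) = 608870/(361 - 1*342) = 608870/(361 - 342) = 608870/19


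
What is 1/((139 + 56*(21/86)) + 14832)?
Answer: 43/644341 ≈ 6.6735e-5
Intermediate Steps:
1/((139 + 56*(21/86)) + 14832) = 1/((139 + 588/43) + 14832) = 1/(6565/43 + 14832) = 1/(644341/43) = 43/644341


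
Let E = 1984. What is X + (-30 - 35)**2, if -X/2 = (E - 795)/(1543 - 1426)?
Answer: 491947/117 ≈ 4204.7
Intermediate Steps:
X = -2378/117 (X = -2*(1984 - 795)/(1543 - 1426) = -2378/117 ≈ -20.325)
X + (-30 - 35)**2 = -2378/117 + (-30 - 35)**2 = -2378/117 + (-65)**2 = -2378/117 + 4225 = 491947/117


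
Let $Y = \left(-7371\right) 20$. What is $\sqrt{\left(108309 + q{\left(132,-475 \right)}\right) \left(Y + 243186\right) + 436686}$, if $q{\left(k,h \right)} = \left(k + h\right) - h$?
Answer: $2 \sqrt{2596349373} \approx 1.0191 \cdot 10^{5}$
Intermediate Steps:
$Y = -147420$
$q{\left(k,h \right)} = k$ ($q{\left(k,h \right)} = \left(h + k\right) - h = k$)
$\sqrt{\left(108309 + q{\left(132,-475 \right)}\right) \left(Y + 243186\right) + 436686} = \sqrt{\left(108309 + 132\right) \left(-147420 + 243186\right) + 436686} = \sqrt{108441 \cdot 95766 + 436686} = \sqrt{10384960806 + 436686} = \sqrt{10385397492} = 2 \sqrt{2596349373}$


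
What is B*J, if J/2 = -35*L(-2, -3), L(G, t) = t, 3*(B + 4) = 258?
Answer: 17220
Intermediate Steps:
B = 82 (B = -4 + (1/3)*258 = -4 + 86 = 82)
J = 210 (J = 2*(-35*(-3)) = 2*105 = 210)
B*J = 82*210 = 17220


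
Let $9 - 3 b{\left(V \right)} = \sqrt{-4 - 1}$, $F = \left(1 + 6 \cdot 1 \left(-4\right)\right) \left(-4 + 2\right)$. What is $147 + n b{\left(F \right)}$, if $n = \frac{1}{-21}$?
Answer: $\frac{1028}{7} + \frac{i \sqrt{5}}{63} \approx 146.86 + 0.035493 i$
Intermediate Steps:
$F = 46$ ($F = \left(1 + 6 \left(-4\right)\right) \left(-2\right) = \left(1 - 24\right) \left(-2\right) = \left(-23\right) \left(-2\right) = 46$)
$n = - \frac{1}{21} \approx -0.047619$
$b{\left(V \right)} = 3 - \frac{i \sqrt{5}}{3}$ ($b{\left(V \right)} = 3 - \frac{\sqrt{-4 - 1}}{3} = 3 - \frac{\sqrt{-5}}{3} = 3 - \frac{i \sqrt{5}}{3}$)
$147 + n b{\left(F \right)} = 147 - \frac{3 - \frac{i \sqrt{5}}{3}}{21} = 147 - \left(\frac{1}{7} - \frac{i \sqrt{5}}{63}\right) = \frac{1028}{7} + \frac{i \sqrt{5}}{63}$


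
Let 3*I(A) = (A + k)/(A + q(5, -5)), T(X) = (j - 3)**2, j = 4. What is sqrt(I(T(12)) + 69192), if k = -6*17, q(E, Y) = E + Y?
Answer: 5*sqrt(24897)/3 ≈ 262.98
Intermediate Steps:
T(X) = 1 (T(X) = (4 - 3)**2 = 1**2 = 1)
k = -102
I(A) = (-102 + A)/(3*A) (I(A) = ((A - 102)/(A + (5 - 5)))/3 = ((-102 + A)/(A + 0))/3 = ((-102 + A)/A)/3 = (-102 + A)/(3*A))
sqrt(I(T(12)) + 69192) = sqrt((1/3)*(-102 + 1)/1 + 69192) = sqrt((1/3)*1*(-101) + 69192) = sqrt(-101/3 + 69192) = sqrt(207475/3) = 5*sqrt(24897)/3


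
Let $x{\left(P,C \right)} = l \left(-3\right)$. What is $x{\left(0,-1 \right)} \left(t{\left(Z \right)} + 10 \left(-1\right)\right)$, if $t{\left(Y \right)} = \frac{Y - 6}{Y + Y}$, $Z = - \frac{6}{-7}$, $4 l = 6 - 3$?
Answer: $\frac{117}{4} \approx 29.25$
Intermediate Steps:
$l = \frac{3}{4}$ ($l = \frac{6 - 3}{4} = \frac{1}{4} \cdot 3 = \frac{3}{4} \approx 0.75$)
$x{\left(P,C \right)} = - \frac{9}{4}$ ($x{\left(P,C \right)} = \frac{3}{4} \left(-3\right) = - \frac{9}{4}$)
$Z = \frac{6}{7}$ ($Z = \left(-6\right) \left(- \frac{1}{7}\right) = \frac{6}{7} \approx 0.85714$)
$t{\left(Y \right)} = \frac{-6 + Y}{2 Y}$
$x{\left(0,-1 \right)} \left(t{\left(Z \right)} + 10 \left(-1\right)\right) = - \frac{9 \left(\frac{-6 + \frac{6}{7}}{2 \cdot \frac{6}{7}} + 10 \left(-1\right)\right)}{4} = - \frac{9 \left(\frac{1}{2} \cdot \frac{7}{6} \left(- \frac{36}{7}\right) - 10\right)}{4} = - \frac{9 \left(-3 - 10\right)}{4} = \left(- \frac{9}{4}\right) \left(-13\right) = \frac{117}{4}$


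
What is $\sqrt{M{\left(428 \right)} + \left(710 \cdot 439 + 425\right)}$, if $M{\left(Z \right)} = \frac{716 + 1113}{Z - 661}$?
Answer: $\frac{\sqrt{16943985078}}{233} \approx 558.67$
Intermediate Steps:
$M{\left(Z \right)} = \frac{1829}{-661 + Z}$
$\sqrt{M{\left(428 \right)} + \left(710 \cdot 439 + 425\right)} = \sqrt{\frac{1829}{-661 + 428} + \left(710 \cdot 439 + 425\right)} = \sqrt{\frac{1829}{-233} + \left(311690 + 425\right)} = \sqrt{1829 \left(- \frac{1}{233}\right) + 312115} = \sqrt{- \frac{1829}{233} + 312115} = \sqrt{\frac{72720966}{233}} = \frac{\sqrt{16943985078}}{233}$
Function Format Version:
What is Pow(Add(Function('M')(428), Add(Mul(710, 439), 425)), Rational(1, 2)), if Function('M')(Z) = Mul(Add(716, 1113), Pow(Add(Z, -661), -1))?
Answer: Mul(Rational(1, 233), Pow(16943985078, Rational(1, 2))) ≈ 558.67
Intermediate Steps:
Function('M')(Z) = Mul(1829, Pow(Add(-661, Z), -1))
Pow(Add(Function('M')(428), Add(Mul(710, 439), 425)), Rational(1, 2)) = Pow(Add(Mul(1829, Pow(Add(-661, 428), -1)), Add(Mul(710, 439), 425)), Rational(1, 2)) = Pow(Add(Mul(1829, Pow(-233, -1)), Add(311690, 425)), Rational(1, 2)) = Pow(Add(Mul(1829, Rational(-1, 233)), 312115), Rational(1, 2)) = Pow(Add(Rational(-1829, 233), 312115), Rational(1, 2)) = Pow(Rational(72720966, 233), Rational(1, 2)) = Mul(Rational(1, 233), Pow(16943985078, Rational(1, 2)))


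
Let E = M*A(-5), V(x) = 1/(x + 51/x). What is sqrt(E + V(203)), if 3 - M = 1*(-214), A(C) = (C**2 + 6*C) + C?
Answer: I*sqrt(923543179055)/20630 ≈ 46.583*I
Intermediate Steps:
A(C) = C**2 + 7*C
M = 217 (M = 3 - (-214) = 3 - 1*(-214) = 3 + 214 = 217)
E = -2170 (E = 217*(-5*(7 - 5)) = 217*(-5*2) = 217*(-10) = -2170)
sqrt(E + V(203)) = sqrt(-2170 + 203/(51 + 203**2)) = sqrt(-2170 + 203/(51 + 41209)) = sqrt(-2170 + 203/41260) = sqrt(-89533997/41260) = I*sqrt(923543179055)/20630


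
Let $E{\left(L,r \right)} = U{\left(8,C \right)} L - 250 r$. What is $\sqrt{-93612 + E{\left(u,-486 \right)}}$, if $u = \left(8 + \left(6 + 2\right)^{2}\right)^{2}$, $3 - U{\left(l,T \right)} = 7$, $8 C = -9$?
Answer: $4 \sqrt{447} \approx 84.569$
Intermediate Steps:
$C = - \frac{9}{8}$ ($C = \frac{1}{8} \left(-9\right) = - \frac{9}{8} \approx -1.125$)
$U{\left(l,T \right)} = -4$ ($U{\left(l,T \right)} = 3 - 7 = -4$)
$u = 5184$ ($u = \left(8 + 8^{2}\right)^{2} = \left(8 + 64\right)^{2} = 72^{2} = 5184$)
$E{\left(L,r \right)} = - 250 r - 4 L$ ($E{\left(L,r \right)} = - 4 L - 250 r = - 250 r - 4 L$)
$\sqrt{-93612 + E{\left(u,-486 \right)}} = \sqrt{-93612 - -100764} = \sqrt{-93612 + \left(121500 - 20736\right)} = \sqrt{-93612 + 100764} = \sqrt{7152} = 4 \sqrt{447}$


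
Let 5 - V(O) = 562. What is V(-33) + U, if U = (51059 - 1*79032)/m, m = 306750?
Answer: -170887723/306750 ≈ -557.09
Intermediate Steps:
V(O) = -557 (V(O) = 5 - 1*562 = 5 - 562 = -557)
U = -27973/306750 (U = (51059 - 1*79032)/306750 = (51059 - 79032)*(1/306750) = -27973*1/306750 = -27973/306750 ≈ -0.091192)
V(-33) + U = -557 - 27973/306750 = -170887723/306750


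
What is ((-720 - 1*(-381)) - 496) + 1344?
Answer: 509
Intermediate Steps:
((-720 - 1*(-381)) - 496) + 1344 = ((-720 + 381) - 496) + 1344 = (-339 - 496) + 1344 = -835 + 1344 = 509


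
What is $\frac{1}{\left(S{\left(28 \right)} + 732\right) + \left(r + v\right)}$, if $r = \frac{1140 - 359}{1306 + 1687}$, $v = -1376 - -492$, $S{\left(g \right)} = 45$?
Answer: $- \frac{2993}{319470} \approx -0.0093686$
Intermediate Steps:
$v = -884$ ($v = -1376 + 492 = -884$)
$r = \frac{781}{2993} \approx 0.26094$
$\frac{1}{\left(S{\left(28 \right)} + 732\right) + \left(r + v\right)} = \frac{1}{\left(45 + 732\right) + \left(\frac{781}{2993} - 884\right)} = \frac{1}{777 - \frac{2645031}{2993}} = \frac{1}{- \frac{319470}{2993}} = - \frac{2993}{319470}$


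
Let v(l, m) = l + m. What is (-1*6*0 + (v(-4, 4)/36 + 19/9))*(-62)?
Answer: -1178/9 ≈ -130.89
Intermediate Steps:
(-1*6*0 + (v(-4, 4)/36 + 19/9))*(-62) = (-1*6*0 + ((-4 + 4)/36 + 19/9))*(-62) = (-6*0 + (0*(1/36) + 19*(⅑)))*(-62) = (0 + (0 + 19/9))*(-62) = (0 + 19/9)*(-62) = (19/9)*(-62) = -1178/9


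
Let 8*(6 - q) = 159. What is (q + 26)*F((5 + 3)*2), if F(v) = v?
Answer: 194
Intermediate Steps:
q = -111/8 (q = 6 - 1/8*159 = 6 - 159/8 = -111/8 ≈ -13.875)
(q + 26)*F((5 + 3)*2) = (-111/8 + 26)*((5 + 3)*2) = 97*(8*2)/8 = (97/8)*16 = 194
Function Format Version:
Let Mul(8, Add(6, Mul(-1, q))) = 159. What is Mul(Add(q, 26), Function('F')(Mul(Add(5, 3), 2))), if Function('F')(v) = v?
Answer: 194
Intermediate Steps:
q = Rational(-111, 8) (q = Add(6, Mul(Rational(-1, 8), 159)) = Add(6, Rational(-159, 8)) = Rational(-111, 8) ≈ -13.875)
Mul(Add(q, 26), Function('F')(Mul(Add(5, 3), 2))) = Mul(Add(Rational(-111, 8), 26), Mul(Add(5, 3), 2)) = Mul(Rational(97, 8), Mul(8, 2)) = Mul(Rational(97, 8), 16) = 194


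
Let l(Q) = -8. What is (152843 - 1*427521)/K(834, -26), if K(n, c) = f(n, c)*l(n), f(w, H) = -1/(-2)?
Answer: 137339/2 ≈ 68670.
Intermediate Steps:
f(w, H) = ½ (f(w, H) = -1*(-½) = ½)
K(n, c) = -4 (K(n, c) = (½)*(-8) = -4)
(152843 - 1*427521)/K(834, -26) = (152843 - 1*427521)/(-4) = (152843 - 427521)*(-¼) = -274678*(-¼) = 137339/2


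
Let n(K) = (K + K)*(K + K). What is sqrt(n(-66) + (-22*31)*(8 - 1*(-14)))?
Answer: 22*sqrt(5) ≈ 49.193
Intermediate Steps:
n(K) = 4*K**2 (n(K) = (2*K)*(2*K) = 4*K**2)
sqrt(n(-66) + (-22*31)*(8 - 1*(-14))) = sqrt(4*(-66)**2 + (-22*31)*(8 - 1*(-14))) = sqrt(4*4356 - 682*(8 + 14)) = sqrt(17424 - 682*22) = sqrt(17424 - 15004) = sqrt(2420) = 22*sqrt(5)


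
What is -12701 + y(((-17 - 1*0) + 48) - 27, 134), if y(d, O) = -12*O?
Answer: -14309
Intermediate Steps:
-12701 + y(((-17 - 1*0) + 48) - 27, 134) = -12701 - 12*134 = -12701 - 1608 = -14309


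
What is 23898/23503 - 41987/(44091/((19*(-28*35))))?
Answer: 18375650670538/1036270773 ≈ 17732.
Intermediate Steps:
23898/23503 - 41987/(44091/((19*(-28*35)))) = 23898*(1/23503) - 41987/(44091/((19*(-980)))) = 23898/23503 - 41987/(44091/(-18620)) = 23898/23503 - 41987/(44091*(-1/18620)) = 23898/23503 - 41987/(-44091/18620) = 23898/23503 - 41987*(-18620/44091) = 23898/23503 + 781797940/44091 = 18375650670538/1036270773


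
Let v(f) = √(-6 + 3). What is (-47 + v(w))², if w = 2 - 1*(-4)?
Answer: (47 - I*√3)² ≈ 2206.0 - 162.81*I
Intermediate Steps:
w = 6 (w = 2 + 4 = 6)
v(f) = I*√3 (v(f) = √(-3) = I*√3)
(-47 + v(w))² = (-47 + I*√3)²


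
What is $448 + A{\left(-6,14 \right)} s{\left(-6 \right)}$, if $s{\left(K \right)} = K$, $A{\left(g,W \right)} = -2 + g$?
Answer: $496$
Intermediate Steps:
$448 + A{\left(-6,14 \right)} s{\left(-6 \right)} = 448 + \left(-2 - 6\right) \left(-6\right) = 448 - -48 = 448 + 48 = 496$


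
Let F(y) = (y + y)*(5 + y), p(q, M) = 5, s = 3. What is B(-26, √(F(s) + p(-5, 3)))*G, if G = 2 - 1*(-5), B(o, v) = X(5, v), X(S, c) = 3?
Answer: 21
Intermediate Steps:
F(y) = 2*y*(5 + y) (F(y) = (2*y)*(5 + y) = 2*y*(5 + y))
B(o, v) = 3
G = 7 (G = 2 + 5 = 7)
B(-26, √(F(s) + p(-5, 3)))*G = 3*7 = 21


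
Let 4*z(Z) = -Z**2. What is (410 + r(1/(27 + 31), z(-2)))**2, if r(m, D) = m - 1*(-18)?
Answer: 616280625/3364 ≈ 1.8320e+5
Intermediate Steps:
z(Z) = -Z**2/4 (z(Z) = (-Z**2)/4 = -Z**2/4)
r(m, D) = 18 + m (r(m, D) = m + 18 = 18 + m)
(410 + r(1/(27 + 31), z(-2)))**2 = (410 + (18 + 1/(27 + 31)))**2 = (410 + (18 + 1/58))**2 = (410 + 1045/58)**2 = (24825/58)**2 = 616280625/3364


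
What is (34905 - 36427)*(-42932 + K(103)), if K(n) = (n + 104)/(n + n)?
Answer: 6730120385/103 ≈ 6.5341e+7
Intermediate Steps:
K(n) = (104 + n)/(2*n) (K(n) = (104 + n)/((2*n)) = (104 + n)*(1/(2*n)) = (104 + n)/(2*n))
(34905 - 36427)*(-42932 + K(103)) = (34905 - 36427)*(-42932 + (1/2)*(104 + 103)/103) = -1522*(-42932 + (1/2)*(1/103)*207) = -1522*(-42932 + 207/206) = -1522*(-8843785/206) = 6730120385/103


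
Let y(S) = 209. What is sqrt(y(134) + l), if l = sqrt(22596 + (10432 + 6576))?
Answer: sqrt(209 + 2*sqrt(9901)) ≈ 20.199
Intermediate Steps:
l = 2*sqrt(9901) (l = sqrt(22596 + 17008) = sqrt(39604) = 2*sqrt(9901) ≈ 199.01)
sqrt(y(134) + l) = sqrt(209 + 2*sqrt(9901))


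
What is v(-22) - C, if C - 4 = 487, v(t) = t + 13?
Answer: -500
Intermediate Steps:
v(t) = 13 + t
C = 491 (C = 4 + 487 = 491)
v(-22) - C = (13 - 22) - 1*491 = -9 - 491 = -500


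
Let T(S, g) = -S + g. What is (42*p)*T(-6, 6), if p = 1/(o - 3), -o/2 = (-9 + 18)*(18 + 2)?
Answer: -168/121 ≈ -1.3884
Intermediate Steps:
o = -360 (o = -2*(-9 + 18)*(18 + 2) = -18*20 = -2*180 = -360)
T(S, g) = g - S
p = -1/363 (p = 1/(-360 - 3) = 1/(-363) = -1/363 ≈ -0.0027548)
(42*p)*T(-6, 6) = (42*(-1/363))*(6 - 1*(-6)) = -14*(6 + 6)/121 = -14/121*12 = -168/121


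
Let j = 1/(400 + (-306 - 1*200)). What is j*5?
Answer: -5/106 ≈ -0.047170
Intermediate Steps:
j = -1/106 (j = 1/(400 + (-306 - 200)) = 1/(400 - 506) = 1/(-106) = -1/106 ≈ -0.0094340)
j*5 = -1/106*5 = -5/106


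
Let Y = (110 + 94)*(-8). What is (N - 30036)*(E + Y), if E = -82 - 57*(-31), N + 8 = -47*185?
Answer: -2053167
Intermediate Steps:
Y = -1632 (Y = 204*(-8) = -1632)
N = -8703 (N = -8 - 47*185 = -8 - 8695 = -8703)
E = 1685 (E = -82 + 1767 = 1685)
(N - 30036)*(E + Y) = (-8703 - 30036)*(1685 - 1632) = -38739*53 = -2053167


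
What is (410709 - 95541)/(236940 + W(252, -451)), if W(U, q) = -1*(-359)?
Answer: 315168/237299 ≈ 1.3281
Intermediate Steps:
W(U, q) = 359
(410709 - 95541)/(236940 + W(252, -451)) = (410709 - 95541)/(236940 + 359) = 315168/237299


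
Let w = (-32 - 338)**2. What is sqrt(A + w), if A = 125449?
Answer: sqrt(262349) ≈ 512.20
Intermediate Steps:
w = 136900 (w = (-370)**2 = 136900)
sqrt(A + w) = sqrt(125449 + 136900) = sqrt(262349)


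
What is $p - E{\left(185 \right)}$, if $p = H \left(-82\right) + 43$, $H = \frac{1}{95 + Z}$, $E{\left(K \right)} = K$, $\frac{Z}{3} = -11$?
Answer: $- \frac{4443}{31} \approx -143.32$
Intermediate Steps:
$Z = -33$ ($Z = 3 \left(-11\right) = -33$)
$H = \frac{1}{62}$ ($H = \frac{1}{95 - 33} = \frac{1}{62} \approx 0.016129$)
$p = \frac{1292}{31}$ ($p = \frac{1}{62} \left(-82\right) + 43 = - \frac{41}{31} + 43 = \frac{1292}{31} \approx 41.677$)
$p - E{\left(185 \right)} = \frac{1292}{31} - 185 = - \frac{4443}{31}$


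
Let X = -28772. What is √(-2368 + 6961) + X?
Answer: -28772 + √4593 ≈ -28704.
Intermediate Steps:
√(-2368 + 6961) + X = √(-2368 + 6961) - 28772 = √4593 - 28772 = -28772 + √4593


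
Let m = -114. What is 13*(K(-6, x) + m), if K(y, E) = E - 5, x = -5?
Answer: -1612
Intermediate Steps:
K(y, E) = -5 + E
13*(K(-6, x) + m) = 13*((-5 - 5) - 114) = 13*(-10 - 114) = 13*(-124) = -1612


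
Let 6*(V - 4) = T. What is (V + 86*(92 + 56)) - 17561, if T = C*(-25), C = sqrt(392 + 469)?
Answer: -4829 - 25*sqrt(861)/6 ≈ -4951.3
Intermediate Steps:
C = sqrt(861) ≈ 29.343
T = -25*sqrt(861) (T = sqrt(861)*(-25) = -25*sqrt(861) ≈ -733.57)
V = 4 - 25*sqrt(861)/6 (V = 4 + (-25*sqrt(861))/6 = 4 - 25*sqrt(861)/6 ≈ -118.26)
(V + 86*(92 + 56)) - 17561 = ((4 - 25*sqrt(861)/6) + 86*(92 + 56)) - 17561 = ((4 - 25*sqrt(861)/6) + 86*148) - 17561 = ((4 - 25*sqrt(861)/6) + 12728) - 17561 = (12732 - 25*sqrt(861)/6) - 17561 = -4829 - 25*sqrt(861)/6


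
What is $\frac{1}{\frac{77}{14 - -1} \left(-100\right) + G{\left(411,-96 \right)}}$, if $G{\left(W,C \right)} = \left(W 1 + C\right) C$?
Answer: $- \frac{3}{92260} \approx -3.2517 \cdot 10^{-5}$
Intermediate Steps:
$G{\left(W,C \right)} = C \left(C + W\right)$ ($G{\left(W,C \right)} = \left(W + C\right) C = \left(C + W\right) C = C \left(C + W\right)$)
$\frac{1}{\frac{77}{14 - -1} \left(-100\right) + G{\left(411,-96 \right)}} = \frac{1}{\frac{77}{14 - -1} \left(-100\right) - 96 \left(-96 + 411\right)} = \frac{1}{\frac{77}{14 + 1} \left(-100\right) - 30240} = \frac{1}{\frac{77}{15} \left(-100\right) - 30240} = \frac{1}{- \frac{1540}{3} - 30240} = \frac{1}{- \frac{92260}{3}} = - \frac{3}{92260}$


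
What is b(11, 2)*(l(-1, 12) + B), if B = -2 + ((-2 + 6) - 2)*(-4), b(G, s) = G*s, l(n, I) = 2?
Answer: -176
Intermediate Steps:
B = -10 (B = -2 + (4 - 2)*(-4) = -2 + 2*(-4) = -2 - 8 = -10)
b(11, 2)*(l(-1, 12) + B) = (11*2)*(2 - 10) = 22*(-8) = -176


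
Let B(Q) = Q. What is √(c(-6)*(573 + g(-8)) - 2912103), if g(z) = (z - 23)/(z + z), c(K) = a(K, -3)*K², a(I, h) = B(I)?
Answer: 3*I*√1349462/2 ≈ 1742.5*I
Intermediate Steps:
a(I, h) = I
c(K) = K³ (c(K) = K*K² = K³)
g(z) = (-23 + z)/(2*z) (g(z) = (-23 + z)/((2*z)) = (-23 + z)*(1/(2*z)) = (-23 + z)/(2*z))
√(c(-6)*(573 + g(-8)) - 2912103) = √((-6)³*(573 + (½)*(-23 - 8)/(-8)) - 2912103) = √(-216*(573 + (½)*(-⅛)*(-31)) - 2912103) = √(-216*(573 + 31/16) - 2912103) = √(-216*9199/16 - 2912103) = √(-248373/2 - 2912103) = √(-6072579/2) = 3*I*√1349462/2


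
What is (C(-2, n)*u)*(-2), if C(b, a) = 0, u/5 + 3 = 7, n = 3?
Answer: 0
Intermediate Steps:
u = 20 (u = -15 + 5*7 = -15 + 35 = 20)
(C(-2, n)*u)*(-2) = (0*20)*(-2) = 0*(-2) = 0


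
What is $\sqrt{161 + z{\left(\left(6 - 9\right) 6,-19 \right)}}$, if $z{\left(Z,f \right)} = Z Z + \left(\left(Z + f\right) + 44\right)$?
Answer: $2 \sqrt{123} \approx 22.181$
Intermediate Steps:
$z{\left(Z,f \right)} = 44 + Z + f + Z^{2}$ ($z{\left(Z,f \right)} = Z^{2} + \left(44 + Z + f\right) = 44 + Z + f + Z^{2}$)
$\sqrt{161 + z{\left(\left(6 - 9\right) 6,-19 \right)}} = \sqrt{161 + \left(44 + \left(6 - 9\right) 6 - 19 + \left(\left(6 - 9\right) 6\right)^{2}\right)} = \sqrt{161 + \left(44 - 18 - 19 + \left(\left(-3\right) 6\right)^{2}\right)} = \sqrt{161 + \left(44 - 18 - 19 + \left(-18\right)^{2}\right)} = \sqrt{161 + \left(44 - 18 - 19 + 324\right)} = \sqrt{161 + 331} = \sqrt{492} = 2 \sqrt{123}$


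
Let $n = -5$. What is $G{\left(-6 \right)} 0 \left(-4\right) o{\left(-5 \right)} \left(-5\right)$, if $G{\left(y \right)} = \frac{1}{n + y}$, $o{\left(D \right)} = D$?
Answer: $0$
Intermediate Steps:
$G{\left(y \right)} = \frac{1}{-5 + y}$
$G{\left(-6 \right)} 0 \left(-4\right) o{\left(-5 \right)} \left(-5\right) = \frac{0 \left(-4\right) \left(-5\right)}{-5 - 6} \left(-5\right) = \frac{0 \left(-5\right)}{-11} \left(-5\right) = \left(- \frac{1}{11}\right) 0 \left(-5\right) = 0 \left(-5\right) = 0$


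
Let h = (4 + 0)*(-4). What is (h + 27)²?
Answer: 121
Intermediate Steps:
h = -16 (h = 4*(-4) = -16)
(h + 27)² = (-16 + 27)² = 11² = 121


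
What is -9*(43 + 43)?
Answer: -774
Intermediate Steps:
-9*(43 + 43) = -9*86 = -774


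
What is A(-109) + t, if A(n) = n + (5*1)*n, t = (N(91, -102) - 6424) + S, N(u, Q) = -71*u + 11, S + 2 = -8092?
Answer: -21622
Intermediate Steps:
S = -8094 (S = -2 - 8092 = -8094)
N(u, Q) = 11 - 71*u
t = -20968 (t = ((11 - 71*91) - 6424) - 8094 = ((11 - 6461) - 6424) - 8094 = (-6450 - 6424) - 8094 = -12874 - 8094 = -20968)
A(n) = 6*n (A(n) = n + 5*n = 6*n)
A(-109) + t = 6*(-109) - 20968 = -654 - 20968 = -21622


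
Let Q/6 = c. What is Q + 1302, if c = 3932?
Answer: 24894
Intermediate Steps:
Q = 23592 (Q = 6*3932 = 23592)
Q + 1302 = 23592 + 1302 = 24894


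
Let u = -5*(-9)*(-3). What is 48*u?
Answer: -6480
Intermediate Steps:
u = -135 (u = 45*(-3) = -135)
48*u = 48*(-135) = -6480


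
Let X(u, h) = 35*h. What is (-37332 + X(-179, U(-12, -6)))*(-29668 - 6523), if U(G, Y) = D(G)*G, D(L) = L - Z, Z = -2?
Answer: 1199080212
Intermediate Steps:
D(L) = 2 + L (D(L) = L - 1*(-2) = L + 2 = 2 + L)
U(G, Y) = G*(2 + G) (U(G, Y) = (2 + G)*G = G*(2 + G))
(-37332 + X(-179, U(-12, -6)))*(-29668 - 6523) = (-37332 + 35*(-12*(2 - 12)))*(-29668 - 6523) = (-37332 + 35*(-12*(-10)))*(-36191) = (-37332 + 35*120)*(-36191) = (-37332 + 4200)*(-36191) = -33132*(-36191) = 1199080212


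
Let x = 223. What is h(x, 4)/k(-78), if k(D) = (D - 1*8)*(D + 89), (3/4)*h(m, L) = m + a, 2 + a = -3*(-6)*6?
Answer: -658/1419 ≈ -0.46371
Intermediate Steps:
a = 106 (a = -2 - 3*(-6)*6 = -2 + 18*6 = -2 + 108 = 106)
h(m, L) = 424/3 + 4*m/3 (h(m, L) = 4*(m + 106)/3 = 4*(106 + m)/3 = 424/3 + 4*m/3)
k(D) = (-8 + D)*(89 + D) (k(D) = (D - 8)*(89 + D) = (-8 + D)*(89 + D))
h(x, 4)/k(-78) = (424/3 + (4/3)*223)/(-712 + (-78)² + 81*(-78)) = (424/3 + 892/3)/(-712 + 6084 - 6318) = (1316/3)/(-946) = (1316/3)*(-1/946) = -658/1419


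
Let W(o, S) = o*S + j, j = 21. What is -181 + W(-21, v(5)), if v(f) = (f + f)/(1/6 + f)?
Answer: -6220/31 ≈ -200.65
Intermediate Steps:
v(f) = 2*f/(⅙ + f) (v(f) = (2*f)/(1*(⅙) + f) = (2*f)/(⅙ + f) = 2*f/(⅙ + f))
W(o, S) = 21 + S*o (W(o, S) = o*S + 21 = S*o + 21 = 21 + S*o)
-181 + W(-21, v(5)) = -181 + (21 + (12*5/(1 + 6*5))*(-21)) = -181 + (21 + (12*5/(1 + 30))*(-21)) = -181 + (21 + (12*5/31)*(-21)) = -181 + (21 + (12*5*(1/31))*(-21)) = -181 + (21 + (60/31)*(-21)) = -181 + (21 - 1260/31) = -181 - 609/31 = -6220/31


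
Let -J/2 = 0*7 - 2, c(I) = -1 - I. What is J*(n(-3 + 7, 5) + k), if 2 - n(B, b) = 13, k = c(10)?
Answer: -88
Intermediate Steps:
J = 4 (J = -2*(0*7 - 2) = -2*(0 - 2) = -2*(-2) = 4)
k = -11 (k = -1 - 1*10 = -1 - 10 = -11)
n(B, b) = -11 (n(B, b) = 2 - 1*13 = 2 - 13 = -11)
J*(n(-3 + 7, 5) + k) = 4*(-11 - 11) = 4*(-22) = -88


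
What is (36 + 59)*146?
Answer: 13870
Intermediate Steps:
(36 + 59)*146 = 95*146 = 13870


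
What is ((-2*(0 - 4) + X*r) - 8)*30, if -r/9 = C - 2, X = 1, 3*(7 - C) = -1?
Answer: -1440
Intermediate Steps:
C = 22/3 (C = 7 - ⅓*(-1) = 7 + ⅓ = 22/3 ≈ 7.3333)
r = -48 (r = -9*(22/3 - 2) = -9*16/3 = -48)
((-2*(0 - 4) + X*r) - 8)*30 = ((-2*(0 - 4) + 1*(-48)) - 8)*30 = ((-2*(-4) - 48) - 8)*30 = ((8 - 48) - 8)*30 = (-40 - 8)*30 = -48*30 = -1440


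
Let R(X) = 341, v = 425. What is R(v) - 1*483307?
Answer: -482966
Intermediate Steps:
R(v) - 1*483307 = 341 - 1*483307 = 341 - 483307 = -482966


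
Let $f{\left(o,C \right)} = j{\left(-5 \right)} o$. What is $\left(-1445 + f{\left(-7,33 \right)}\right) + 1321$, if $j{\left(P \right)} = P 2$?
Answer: $-54$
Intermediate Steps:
$j{\left(P \right)} = 2 P$
$f{\left(o,C \right)} = - 10 o$ ($f{\left(o,C \right)} = 2 \left(-5\right) o = - 10 o$)
$\left(-1445 + f{\left(-7,33 \right)}\right) + 1321 = \left(-1445 - -70\right) + 1321 = \left(-1445 + 70\right) + 1321 = -1375 + 1321 = -54$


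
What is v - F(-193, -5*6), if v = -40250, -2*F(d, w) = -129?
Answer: -80629/2 ≈ -40315.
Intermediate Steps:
F(d, w) = 129/2 (F(d, w) = -1/2*(-129) = 129/2)
v - F(-193, -5*6) = -40250 - 1*129/2 = -40250 - 129/2 = -80629/2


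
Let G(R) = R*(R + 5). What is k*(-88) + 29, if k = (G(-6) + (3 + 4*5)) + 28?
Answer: -4987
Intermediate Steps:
G(R) = R*(5 + R)
k = 57 (k = (-6*(5 - 6) + (3 + 4*5)) + 28 = (-6*(-1) + (3 + 20)) + 28 = (6 + 23) + 28 = 29 + 28 = 57)
k*(-88) + 29 = 57*(-88) + 29 = -5016 + 29 = -4987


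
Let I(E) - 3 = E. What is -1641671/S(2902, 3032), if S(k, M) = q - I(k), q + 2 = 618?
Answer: 1641671/2289 ≈ 717.20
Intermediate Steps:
q = 616 (q = -2 + 618 = 616)
I(E) = 3 + E
S(k, M) = 613 - k (S(k, M) = 616 - (3 + k) = 616 + (-3 - k) = 613 - k)
-1641671/S(2902, 3032) = -1641671/(613 - 1*2902) = -1641671/(613 - 2902) = -1641671/(-2289) = -1641671*(-1/2289) = 1641671/2289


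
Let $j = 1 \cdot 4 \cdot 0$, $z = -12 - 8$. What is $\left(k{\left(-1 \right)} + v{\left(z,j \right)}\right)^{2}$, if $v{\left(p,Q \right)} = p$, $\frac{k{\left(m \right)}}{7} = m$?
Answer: $729$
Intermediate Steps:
$z = -20$ ($z = -12 - 8 = -20$)
$k{\left(m \right)} = 7 m$
$j = 0$ ($j = 4 \cdot 0 = 0$)
$\left(k{\left(-1 \right)} + v{\left(z,j \right)}\right)^{2} = \left(7 \left(-1\right) - 20\right)^{2} = \left(-7 - 20\right)^{2} = \left(-27\right)^{2} = 729$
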